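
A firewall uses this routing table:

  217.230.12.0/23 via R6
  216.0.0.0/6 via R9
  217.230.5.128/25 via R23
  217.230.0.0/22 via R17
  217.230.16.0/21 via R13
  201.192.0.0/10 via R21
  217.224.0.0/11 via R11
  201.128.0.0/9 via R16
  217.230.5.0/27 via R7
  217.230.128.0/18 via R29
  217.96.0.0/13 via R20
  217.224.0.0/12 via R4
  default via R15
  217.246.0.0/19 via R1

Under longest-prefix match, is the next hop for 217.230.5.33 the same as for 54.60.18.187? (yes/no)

217.230.5.33: longest match 217.224.0.0/12 -> R4
54.60.18.187: longest match 0.0.0.0/0 -> R15

no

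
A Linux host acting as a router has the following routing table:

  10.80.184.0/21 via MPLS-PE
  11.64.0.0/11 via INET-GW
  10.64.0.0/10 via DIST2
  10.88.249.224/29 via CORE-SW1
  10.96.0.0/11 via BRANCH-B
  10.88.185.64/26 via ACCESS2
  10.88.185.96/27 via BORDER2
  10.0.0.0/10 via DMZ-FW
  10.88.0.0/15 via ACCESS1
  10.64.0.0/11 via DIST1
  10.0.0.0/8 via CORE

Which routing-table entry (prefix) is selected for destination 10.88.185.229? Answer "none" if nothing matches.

Entries matching 10.88.185.229:
  10.0.0.0/8 (10.0.0.0 - 10.255.255.255)
  10.64.0.0/10 (10.64.0.0 - 10.127.255.255)
  10.64.0.0/11 (10.64.0.0 - 10.95.255.255)
  10.88.0.0/15 (10.88.0.0 - 10.89.255.255)
Most specific is 10.88.0.0/15.

10.88.0.0/15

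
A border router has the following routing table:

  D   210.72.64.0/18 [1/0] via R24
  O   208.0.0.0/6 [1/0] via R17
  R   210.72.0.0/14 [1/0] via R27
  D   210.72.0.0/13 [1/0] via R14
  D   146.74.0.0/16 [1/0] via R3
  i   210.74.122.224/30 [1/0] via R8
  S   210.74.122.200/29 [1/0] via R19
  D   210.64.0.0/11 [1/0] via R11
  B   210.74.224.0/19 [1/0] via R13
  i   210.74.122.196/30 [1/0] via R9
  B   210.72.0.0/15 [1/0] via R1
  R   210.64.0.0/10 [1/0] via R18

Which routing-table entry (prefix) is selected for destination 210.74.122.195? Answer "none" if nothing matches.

Entries matching 210.74.122.195:
  208.0.0.0/6 (208.0.0.0 - 211.255.255.255)
  210.64.0.0/10 (210.64.0.0 - 210.127.255.255)
  210.64.0.0/11 (210.64.0.0 - 210.95.255.255)
  210.72.0.0/13 (210.72.0.0 - 210.79.255.255)
  210.72.0.0/14 (210.72.0.0 - 210.75.255.255)
Most specific is 210.72.0.0/14.

210.72.0.0/14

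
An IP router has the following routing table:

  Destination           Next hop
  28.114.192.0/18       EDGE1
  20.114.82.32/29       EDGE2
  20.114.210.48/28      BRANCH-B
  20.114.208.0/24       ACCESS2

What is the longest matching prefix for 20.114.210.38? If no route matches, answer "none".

none

20.114.210.38 is outside every listed prefix and there is no default route.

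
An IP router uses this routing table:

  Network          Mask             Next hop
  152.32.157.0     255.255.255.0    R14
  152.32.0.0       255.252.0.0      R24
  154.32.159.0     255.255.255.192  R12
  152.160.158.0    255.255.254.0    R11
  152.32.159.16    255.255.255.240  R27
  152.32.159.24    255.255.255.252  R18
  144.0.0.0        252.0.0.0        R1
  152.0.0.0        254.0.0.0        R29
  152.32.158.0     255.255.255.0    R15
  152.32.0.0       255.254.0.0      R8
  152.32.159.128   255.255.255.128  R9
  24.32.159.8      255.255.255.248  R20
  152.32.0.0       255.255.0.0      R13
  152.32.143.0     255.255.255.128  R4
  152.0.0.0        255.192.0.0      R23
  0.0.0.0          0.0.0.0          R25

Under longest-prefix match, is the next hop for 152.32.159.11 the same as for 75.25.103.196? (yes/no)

152.32.159.11: longest match 152.32.0.0/16 -> R13
75.25.103.196: longest match 0.0.0.0/0 -> R25

no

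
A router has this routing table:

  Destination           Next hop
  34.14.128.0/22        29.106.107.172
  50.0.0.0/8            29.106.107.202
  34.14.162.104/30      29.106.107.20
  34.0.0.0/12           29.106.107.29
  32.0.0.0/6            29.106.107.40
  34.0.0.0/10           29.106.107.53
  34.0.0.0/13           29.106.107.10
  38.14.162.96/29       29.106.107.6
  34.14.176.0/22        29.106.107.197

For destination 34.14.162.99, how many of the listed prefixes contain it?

Prefixes containing 34.14.162.99:
  32.0.0.0/6 (32.0.0.0 - 35.255.255.255)
  34.0.0.0/10 (34.0.0.0 - 34.63.255.255)
  34.0.0.0/12 (34.0.0.0 - 34.15.255.255)
Total matching entries: 3.

3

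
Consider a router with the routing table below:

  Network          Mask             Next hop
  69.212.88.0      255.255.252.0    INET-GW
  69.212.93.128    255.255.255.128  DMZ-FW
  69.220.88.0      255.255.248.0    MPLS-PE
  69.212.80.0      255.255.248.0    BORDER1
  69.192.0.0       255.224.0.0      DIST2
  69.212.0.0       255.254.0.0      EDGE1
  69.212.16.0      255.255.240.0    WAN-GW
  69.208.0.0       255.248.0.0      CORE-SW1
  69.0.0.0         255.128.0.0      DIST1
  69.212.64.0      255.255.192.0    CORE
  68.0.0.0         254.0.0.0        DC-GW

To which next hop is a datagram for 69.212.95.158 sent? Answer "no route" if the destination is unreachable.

Routes whose prefix contains 69.212.95.158:
  68.0.0.0/7 (68.0.0.0 - 69.255.255.255) -> DC-GW
  69.192.0.0/11 (69.192.0.0 - 69.223.255.255) -> DIST2
  69.208.0.0/13 (69.208.0.0 - 69.215.255.255) -> CORE-SW1
  69.212.0.0/15 (69.212.0.0 - 69.213.255.255) -> EDGE1
  69.212.64.0/18 (69.212.64.0 - 69.212.127.255) -> CORE
More-specific entries that do NOT match:
  69.212.93.128/25 (69.212.93.128 - 69.212.93.255) does not contain 69.212.95.158
  69.212.88.0/22 (69.212.88.0 - 69.212.91.255) does not contain 69.212.95.158
  69.220.88.0/21 (69.220.88.0 - 69.220.95.255) does not contain 69.212.95.158
  69.212.80.0/21 (69.212.80.0 - 69.212.87.255) does not contain 69.212.95.158
  69.212.16.0/20 (69.212.16.0 - 69.212.31.255) does not contain 69.212.95.158
Longest matching prefix is /18 -> next hop CORE.

CORE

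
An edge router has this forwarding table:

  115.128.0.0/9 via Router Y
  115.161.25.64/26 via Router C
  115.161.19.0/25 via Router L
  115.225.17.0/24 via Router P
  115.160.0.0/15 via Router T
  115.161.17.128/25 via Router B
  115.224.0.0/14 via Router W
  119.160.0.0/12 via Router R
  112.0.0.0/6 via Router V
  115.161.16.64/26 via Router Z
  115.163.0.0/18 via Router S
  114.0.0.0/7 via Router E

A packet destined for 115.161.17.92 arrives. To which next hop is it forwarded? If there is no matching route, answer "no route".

Routes whose prefix contains 115.161.17.92:
  112.0.0.0/6 (112.0.0.0 - 115.255.255.255) -> Router V
  114.0.0.0/7 (114.0.0.0 - 115.255.255.255) -> Router E
  115.128.0.0/9 (115.128.0.0 - 115.255.255.255) -> Router Y
  115.160.0.0/15 (115.160.0.0 - 115.161.255.255) -> Router T
More-specific entries that do NOT match:
  115.161.25.64/26 (115.161.25.64 - 115.161.25.127) does not contain 115.161.17.92
  115.161.16.64/26 (115.161.16.64 - 115.161.16.127) does not contain 115.161.17.92
  115.161.19.0/25 (115.161.19.0 - 115.161.19.127) does not contain 115.161.17.92
  115.161.17.128/25 (115.161.17.128 - 115.161.17.255) does not contain 115.161.17.92
  115.225.17.0/24 (115.225.17.0 - 115.225.17.255) does not contain 115.161.17.92
  115.163.0.0/18 (115.163.0.0 - 115.163.63.255) does not contain 115.161.17.92
Longest matching prefix is /15 -> next hop Router T.

Router T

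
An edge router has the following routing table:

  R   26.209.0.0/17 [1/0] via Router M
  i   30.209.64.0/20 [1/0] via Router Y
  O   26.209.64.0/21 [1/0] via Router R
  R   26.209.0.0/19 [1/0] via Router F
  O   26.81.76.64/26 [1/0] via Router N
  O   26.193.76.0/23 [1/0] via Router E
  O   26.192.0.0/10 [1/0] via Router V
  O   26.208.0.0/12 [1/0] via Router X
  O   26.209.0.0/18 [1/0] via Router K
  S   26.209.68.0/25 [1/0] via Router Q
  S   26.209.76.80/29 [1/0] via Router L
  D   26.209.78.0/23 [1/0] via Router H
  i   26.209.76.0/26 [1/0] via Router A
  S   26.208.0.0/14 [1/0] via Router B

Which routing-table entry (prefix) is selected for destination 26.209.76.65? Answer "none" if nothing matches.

26.209.0.0/17

Entries matching 26.209.76.65:
  26.192.0.0/10 (26.192.0.0 - 26.255.255.255)
  26.208.0.0/12 (26.208.0.0 - 26.223.255.255)
  26.208.0.0/14 (26.208.0.0 - 26.211.255.255)
  26.209.0.0/17 (26.209.0.0 - 26.209.127.255)
Most specific is 26.209.0.0/17.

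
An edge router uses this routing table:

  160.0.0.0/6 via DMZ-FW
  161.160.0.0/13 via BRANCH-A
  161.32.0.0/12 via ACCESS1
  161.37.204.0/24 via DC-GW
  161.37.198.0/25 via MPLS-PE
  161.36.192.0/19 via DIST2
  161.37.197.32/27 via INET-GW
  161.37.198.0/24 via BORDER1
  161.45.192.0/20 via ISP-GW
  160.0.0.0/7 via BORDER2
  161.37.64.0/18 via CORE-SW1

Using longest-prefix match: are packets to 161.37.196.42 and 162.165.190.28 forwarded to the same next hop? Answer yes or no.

no

161.37.196.42: longest match 161.32.0.0/12 -> ACCESS1
162.165.190.28: longest match 160.0.0.0/6 -> DMZ-FW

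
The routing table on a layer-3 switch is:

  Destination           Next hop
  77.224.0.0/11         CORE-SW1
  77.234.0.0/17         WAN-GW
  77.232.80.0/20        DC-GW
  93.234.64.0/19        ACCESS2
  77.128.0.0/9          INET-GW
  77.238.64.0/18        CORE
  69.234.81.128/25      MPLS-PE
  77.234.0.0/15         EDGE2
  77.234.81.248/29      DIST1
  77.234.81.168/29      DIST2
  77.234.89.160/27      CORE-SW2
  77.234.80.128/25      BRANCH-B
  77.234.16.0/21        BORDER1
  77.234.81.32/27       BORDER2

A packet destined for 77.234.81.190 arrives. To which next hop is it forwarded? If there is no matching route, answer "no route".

WAN-GW

Routes whose prefix contains 77.234.81.190:
  77.128.0.0/9 (77.128.0.0 - 77.255.255.255) -> INET-GW
  77.224.0.0/11 (77.224.0.0 - 77.255.255.255) -> CORE-SW1
  77.234.0.0/15 (77.234.0.0 - 77.235.255.255) -> EDGE2
  77.234.0.0/17 (77.234.0.0 - 77.234.127.255) -> WAN-GW
More-specific entries that do NOT match:
  77.234.81.248/29 (77.234.81.248 - 77.234.81.255) does not contain 77.234.81.190
  77.234.81.168/29 (77.234.81.168 - 77.234.81.175) does not contain 77.234.81.190
  77.234.89.160/27 (77.234.89.160 - 77.234.89.191) does not contain 77.234.81.190
  77.234.81.32/27 (77.234.81.32 - 77.234.81.63) does not contain 77.234.81.190
  69.234.81.128/25 (69.234.81.128 - 69.234.81.255) does not contain 77.234.81.190
  77.234.80.128/25 (77.234.80.128 - 77.234.80.255) does not contain 77.234.81.190
  77.234.16.0/21 (77.234.16.0 - 77.234.23.255) does not contain 77.234.81.190
  77.232.80.0/20 (77.232.80.0 - 77.232.95.255) does not contain 77.234.81.190
  93.234.64.0/19 (93.234.64.0 - 93.234.95.255) does not contain 77.234.81.190
  77.238.64.0/18 (77.238.64.0 - 77.238.127.255) does not contain 77.234.81.190
Longest matching prefix is /17 -> next hop WAN-GW.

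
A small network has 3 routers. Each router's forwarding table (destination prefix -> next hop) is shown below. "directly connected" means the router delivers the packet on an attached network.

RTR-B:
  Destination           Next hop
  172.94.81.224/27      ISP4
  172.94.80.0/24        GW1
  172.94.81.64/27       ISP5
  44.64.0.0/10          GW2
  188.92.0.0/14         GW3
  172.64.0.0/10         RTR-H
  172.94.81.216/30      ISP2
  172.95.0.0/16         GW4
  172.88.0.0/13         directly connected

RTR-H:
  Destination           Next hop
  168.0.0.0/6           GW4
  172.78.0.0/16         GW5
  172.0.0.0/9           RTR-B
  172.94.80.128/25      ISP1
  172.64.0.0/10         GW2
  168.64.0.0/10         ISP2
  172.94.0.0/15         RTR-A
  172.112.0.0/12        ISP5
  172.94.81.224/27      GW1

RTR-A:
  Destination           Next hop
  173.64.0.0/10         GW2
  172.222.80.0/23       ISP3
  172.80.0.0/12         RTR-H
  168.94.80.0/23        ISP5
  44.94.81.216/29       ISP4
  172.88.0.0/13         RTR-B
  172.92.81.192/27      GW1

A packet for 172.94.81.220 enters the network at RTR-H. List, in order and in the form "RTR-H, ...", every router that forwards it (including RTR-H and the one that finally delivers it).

At RTR-H: longest match for 172.94.81.220 is 172.94.0.0/15 -> RTR-A
At RTR-A: longest match for 172.94.81.220 is 172.88.0.0/13 -> RTR-B
At RTR-B: longest match for 172.94.81.220 is 172.88.0.0/13 -> directly connected

RTR-H, RTR-A, RTR-B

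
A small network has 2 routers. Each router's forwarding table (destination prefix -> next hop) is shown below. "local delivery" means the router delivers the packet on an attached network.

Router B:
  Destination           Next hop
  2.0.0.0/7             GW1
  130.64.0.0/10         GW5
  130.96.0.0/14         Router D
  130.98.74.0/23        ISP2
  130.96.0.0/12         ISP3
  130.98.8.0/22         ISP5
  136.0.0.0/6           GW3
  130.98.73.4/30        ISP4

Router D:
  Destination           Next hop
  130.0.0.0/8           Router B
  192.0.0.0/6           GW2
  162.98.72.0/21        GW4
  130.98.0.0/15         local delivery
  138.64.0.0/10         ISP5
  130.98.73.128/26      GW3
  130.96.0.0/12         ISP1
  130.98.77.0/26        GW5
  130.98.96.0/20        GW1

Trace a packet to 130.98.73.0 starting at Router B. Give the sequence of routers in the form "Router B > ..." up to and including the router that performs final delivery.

At Router B: longest match for 130.98.73.0 is 130.96.0.0/14 -> Router D
At Router D: longest match for 130.98.73.0 is 130.98.0.0/15 -> local delivery

Router B > Router D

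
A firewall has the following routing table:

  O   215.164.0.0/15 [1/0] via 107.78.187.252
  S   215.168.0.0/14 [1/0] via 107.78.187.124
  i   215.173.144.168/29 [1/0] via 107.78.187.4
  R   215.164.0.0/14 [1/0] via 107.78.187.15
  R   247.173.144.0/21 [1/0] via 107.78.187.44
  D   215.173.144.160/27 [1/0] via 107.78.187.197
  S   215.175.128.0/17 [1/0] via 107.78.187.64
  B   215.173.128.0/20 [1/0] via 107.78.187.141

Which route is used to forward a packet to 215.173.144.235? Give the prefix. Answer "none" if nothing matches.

none

215.173.144.235 is outside every listed prefix and there is no default route.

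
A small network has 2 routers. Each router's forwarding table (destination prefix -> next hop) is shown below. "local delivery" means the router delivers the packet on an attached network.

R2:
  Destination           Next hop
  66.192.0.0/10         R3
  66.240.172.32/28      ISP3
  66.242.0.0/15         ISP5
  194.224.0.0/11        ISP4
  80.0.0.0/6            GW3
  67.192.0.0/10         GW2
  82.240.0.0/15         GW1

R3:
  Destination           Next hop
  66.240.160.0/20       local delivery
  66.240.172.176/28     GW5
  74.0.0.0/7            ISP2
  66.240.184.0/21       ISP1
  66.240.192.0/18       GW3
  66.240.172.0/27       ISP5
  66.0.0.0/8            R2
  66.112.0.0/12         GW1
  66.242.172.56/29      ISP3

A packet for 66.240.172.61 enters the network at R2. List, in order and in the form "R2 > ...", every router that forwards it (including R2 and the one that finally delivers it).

R2 > R3

At R2: longest match for 66.240.172.61 is 66.192.0.0/10 -> R3
At R3: longest match for 66.240.172.61 is 66.240.160.0/20 -> local delivery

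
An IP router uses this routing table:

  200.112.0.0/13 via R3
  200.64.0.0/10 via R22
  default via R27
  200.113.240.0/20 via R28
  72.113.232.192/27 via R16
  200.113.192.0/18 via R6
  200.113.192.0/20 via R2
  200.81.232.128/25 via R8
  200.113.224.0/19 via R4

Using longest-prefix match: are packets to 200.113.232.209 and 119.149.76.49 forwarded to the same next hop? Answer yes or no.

no

200.113.232.209: longest match 200.113.224.0/19 -> R4
119.149.76.49: longest match 0.0.0.0/0 -> R27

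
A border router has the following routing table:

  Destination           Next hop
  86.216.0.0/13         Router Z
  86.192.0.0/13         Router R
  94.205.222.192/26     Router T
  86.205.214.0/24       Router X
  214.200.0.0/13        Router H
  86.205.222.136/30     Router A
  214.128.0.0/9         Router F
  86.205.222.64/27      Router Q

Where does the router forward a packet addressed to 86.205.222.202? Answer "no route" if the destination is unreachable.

no route

No entry's prefix contains 86.205.222.202; there is no default route.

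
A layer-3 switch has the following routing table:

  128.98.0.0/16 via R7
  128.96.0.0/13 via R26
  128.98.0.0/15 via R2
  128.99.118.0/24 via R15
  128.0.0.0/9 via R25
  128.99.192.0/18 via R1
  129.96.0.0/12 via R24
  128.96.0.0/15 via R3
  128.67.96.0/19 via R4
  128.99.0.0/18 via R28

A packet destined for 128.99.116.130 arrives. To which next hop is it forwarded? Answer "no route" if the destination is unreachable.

Routes whose prefix contains 128.99.116.130:
  128.0.0.0/9 (128.0.0.0 - 128.127.255.255) -> R25
  128.96.0.0/13 (128.96.0.0 - 128.103.255.255) -> R26
  128.98.0.0/15 (128.98.0.0 - 128.99.255.255) -> R2
More-specific entries that do NOT match:
  128.99.118.0/24 (128.99.118.0 - 128.99.118.255) does not contain 128.99.116.130
  128.67.96.0/19 (128.67.96.0 - 128.67.127.255) does not contain 128.99.116.130
  128.99.192.0/18 (128.99.192.0 - 128.99.255.255) does not contain 128.99.116.130
  128.99.0.0/18 (128.99.0.0 - 128.99.63.255) does not contain 128.99.116.130
  128.98.0.0/16 (128.98.0.0 - 128.98.255.255) does not contain 128.99.116.130
Longest matching prefix is /15 -> next hop R2.

R2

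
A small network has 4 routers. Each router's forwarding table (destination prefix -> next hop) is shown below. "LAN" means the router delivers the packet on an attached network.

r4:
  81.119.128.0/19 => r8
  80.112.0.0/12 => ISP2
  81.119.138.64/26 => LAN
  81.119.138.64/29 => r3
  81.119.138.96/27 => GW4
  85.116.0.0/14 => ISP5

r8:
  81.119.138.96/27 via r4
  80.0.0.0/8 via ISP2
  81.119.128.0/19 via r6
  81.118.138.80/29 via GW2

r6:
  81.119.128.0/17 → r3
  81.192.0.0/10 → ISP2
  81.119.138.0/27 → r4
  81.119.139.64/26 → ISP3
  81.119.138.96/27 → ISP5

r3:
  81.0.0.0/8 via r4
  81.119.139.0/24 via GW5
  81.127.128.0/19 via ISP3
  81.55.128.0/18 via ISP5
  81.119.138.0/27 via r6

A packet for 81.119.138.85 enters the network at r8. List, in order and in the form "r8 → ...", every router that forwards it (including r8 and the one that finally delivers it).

At r8: longest match for 81.119.138.85 is 81.119.128.0/19 -> r6
At r6: longest match for 81.119.138.85 is 81.119.128.0/17 -> r3
At r3: longest match for 81.119.138.85 is 81.0.0.0/8 -> r4
At r4: longest match for 81.119.138.85 is 81.119.138.64/26 -> LAN

r8 → r6 → r3 → r4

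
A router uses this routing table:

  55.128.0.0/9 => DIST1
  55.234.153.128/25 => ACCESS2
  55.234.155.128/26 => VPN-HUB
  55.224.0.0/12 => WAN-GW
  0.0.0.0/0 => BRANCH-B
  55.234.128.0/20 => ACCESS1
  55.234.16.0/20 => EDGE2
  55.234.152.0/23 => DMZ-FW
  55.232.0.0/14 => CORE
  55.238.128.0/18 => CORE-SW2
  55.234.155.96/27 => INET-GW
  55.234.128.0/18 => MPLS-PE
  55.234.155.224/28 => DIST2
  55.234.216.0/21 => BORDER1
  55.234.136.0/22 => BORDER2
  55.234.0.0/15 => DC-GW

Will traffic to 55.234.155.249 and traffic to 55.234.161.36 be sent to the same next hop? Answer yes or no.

55.234.155.249: longest match 55.234.128.0/18 -> MPLS-PE
55.234.161.36: longest match 55.234.128.0/18 -> MPLS-PE

yes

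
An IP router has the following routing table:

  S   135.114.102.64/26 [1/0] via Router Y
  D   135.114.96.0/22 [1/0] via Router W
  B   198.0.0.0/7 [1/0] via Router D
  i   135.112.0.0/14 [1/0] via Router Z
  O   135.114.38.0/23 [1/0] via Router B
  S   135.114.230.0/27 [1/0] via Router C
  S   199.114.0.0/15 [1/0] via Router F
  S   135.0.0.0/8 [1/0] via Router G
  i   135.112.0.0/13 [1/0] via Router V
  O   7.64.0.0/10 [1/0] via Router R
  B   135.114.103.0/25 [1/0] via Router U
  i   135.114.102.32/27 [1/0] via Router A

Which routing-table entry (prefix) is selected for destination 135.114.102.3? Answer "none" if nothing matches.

135.112.0.0/14

Entries matching 135.114.102.3:
  135.0.0.0/8 (135.0.0.0 - 135.255.255.255)
  135.112.0.0/13 (135.112.0.0 - 135.119.255.255)
  135.112.0.0/14 (135.112.0.0 - 135.115.255.255)
Most specific is 135.112.0.0/14.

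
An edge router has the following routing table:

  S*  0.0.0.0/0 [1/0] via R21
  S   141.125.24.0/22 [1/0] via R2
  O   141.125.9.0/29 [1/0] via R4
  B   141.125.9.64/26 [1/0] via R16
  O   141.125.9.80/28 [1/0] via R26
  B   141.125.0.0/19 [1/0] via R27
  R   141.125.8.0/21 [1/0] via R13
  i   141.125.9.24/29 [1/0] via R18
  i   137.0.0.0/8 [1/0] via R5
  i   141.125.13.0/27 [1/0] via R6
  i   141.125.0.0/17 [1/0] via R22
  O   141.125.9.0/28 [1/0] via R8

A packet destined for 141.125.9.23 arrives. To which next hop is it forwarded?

Routes whose prefix contains 141.125.9.23:
  0.0.0.0/0 (default, matches everything) -> R21
  141.125.0.0/17 (141.125.0.0 - 141.125.127.255) -> R22
  141.125.0.0/19 (141.125.0.0 - 141.125.31.255) -> R27
  141.125.8.0/21 (141.125.8.0 - 141.125.15.255) -> R13
More-specific entries that do NOT match:
  141.125.9.0/29 (141.125.9.0 - 141.125.9.7) does not contain 141.125.9.23
  141.125.9.24/29 (141.125.9.24 - 141.125.9.31) does not contain 141.125.9.23
  141.125.9.80/28 (141.125.9.80 - 141.125.9.95) does not contain 141.125.9.23
  141.125.9.0/28 (141.125.9.0 - 141.125.9.15) does not contain 141.125.9.23
  141.125.13.0/27 (141.125.13.0 - 141.125.13.31) does not contain 141.125.9.23
  141.125.9.64/26 (141.125.9.64 - 141.125.9.127) does not contain 141.125.9.23
  141.125.24.0/22 (141.125.24.0 - 141.125.27.255) does not contain 141.125.9.23
Longest matching prefix is /21 -> next hop R13.

R13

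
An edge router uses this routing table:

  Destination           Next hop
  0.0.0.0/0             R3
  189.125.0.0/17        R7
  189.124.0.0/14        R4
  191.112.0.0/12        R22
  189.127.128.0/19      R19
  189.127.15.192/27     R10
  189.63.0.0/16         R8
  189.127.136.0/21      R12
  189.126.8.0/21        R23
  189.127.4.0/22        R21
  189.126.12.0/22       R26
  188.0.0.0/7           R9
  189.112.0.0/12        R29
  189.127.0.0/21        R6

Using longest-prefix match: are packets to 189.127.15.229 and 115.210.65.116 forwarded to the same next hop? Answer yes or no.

189.127.15.229: longest match 189.124.0.0/14 -> R4
115.210.65.116: longest match 0.0.0.0/0 -> R3

no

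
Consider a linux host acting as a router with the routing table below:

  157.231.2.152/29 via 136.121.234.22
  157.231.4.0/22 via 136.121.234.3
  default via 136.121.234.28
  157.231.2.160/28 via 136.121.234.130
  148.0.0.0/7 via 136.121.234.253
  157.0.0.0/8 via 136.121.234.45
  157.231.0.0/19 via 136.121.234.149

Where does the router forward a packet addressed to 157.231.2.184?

136.121.234.149

Routes whose prefix contains 157.231.2.184:
  0.0.0.0/0 (default, matches everything) -> 136.121.234.28
  157.0.0.0/8 (157.0.0.0 - 157.255.255.255) -> 136.121.234.45
  157.231.0.0/19 (157.231.0.0 - 157.231.31.255) -> 136.121.234.149
More-specific entries that do NOT match:
  157.231.2.152/29 (157.231.2.152 - 157.231.2.159) does not contain 157.231.2.184
  157.231.2.160/28 (157.231.2.160 - 157.231.2.175) does not contain 157.231.2.184
  157.231.4.0/22 (157.231.4.0 - 157.231.7.255) does not contain 157.231.2.184
Longest matching prefix is /19 -> next hop 136.121.234.149.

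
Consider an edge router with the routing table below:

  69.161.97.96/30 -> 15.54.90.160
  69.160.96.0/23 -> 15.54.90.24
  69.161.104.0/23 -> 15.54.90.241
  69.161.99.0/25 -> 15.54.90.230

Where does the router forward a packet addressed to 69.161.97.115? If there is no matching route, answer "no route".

No entry's prefix contains 69.161.97.115; there is no default route.

no route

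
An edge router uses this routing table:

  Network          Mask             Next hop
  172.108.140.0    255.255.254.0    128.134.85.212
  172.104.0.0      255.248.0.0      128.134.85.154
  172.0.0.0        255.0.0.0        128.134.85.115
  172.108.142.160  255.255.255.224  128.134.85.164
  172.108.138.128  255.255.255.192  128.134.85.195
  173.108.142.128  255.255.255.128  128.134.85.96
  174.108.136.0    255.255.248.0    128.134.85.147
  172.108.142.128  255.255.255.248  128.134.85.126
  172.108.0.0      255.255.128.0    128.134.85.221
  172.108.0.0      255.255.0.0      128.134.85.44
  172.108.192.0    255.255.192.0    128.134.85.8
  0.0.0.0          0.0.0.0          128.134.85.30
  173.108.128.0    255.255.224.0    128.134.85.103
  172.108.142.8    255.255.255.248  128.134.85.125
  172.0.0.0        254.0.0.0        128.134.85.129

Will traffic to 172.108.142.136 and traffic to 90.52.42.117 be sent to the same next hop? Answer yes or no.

no

172.108.142.136: longest match 172.108.0.0/16 -> 128.134.85.44
90.52.42.117: longest match 0.0.0.0/0 -> 128.134.85.30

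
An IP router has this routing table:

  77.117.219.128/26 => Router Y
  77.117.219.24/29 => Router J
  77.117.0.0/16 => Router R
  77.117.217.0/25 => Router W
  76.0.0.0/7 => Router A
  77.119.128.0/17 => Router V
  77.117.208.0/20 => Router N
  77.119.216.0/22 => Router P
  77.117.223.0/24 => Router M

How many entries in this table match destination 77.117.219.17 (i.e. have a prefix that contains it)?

Prefixes containing 77.117.219.17:
  76.0.0.0/7 (76.0.0.0 - 77.255.255.255)
  77.117.0.0/16 (77.117.0.0 - 77.117.255.255)
  77.117.208.0/20 (77.117.208.0 - 77.117.223.255)
Total matching entries: 3.

3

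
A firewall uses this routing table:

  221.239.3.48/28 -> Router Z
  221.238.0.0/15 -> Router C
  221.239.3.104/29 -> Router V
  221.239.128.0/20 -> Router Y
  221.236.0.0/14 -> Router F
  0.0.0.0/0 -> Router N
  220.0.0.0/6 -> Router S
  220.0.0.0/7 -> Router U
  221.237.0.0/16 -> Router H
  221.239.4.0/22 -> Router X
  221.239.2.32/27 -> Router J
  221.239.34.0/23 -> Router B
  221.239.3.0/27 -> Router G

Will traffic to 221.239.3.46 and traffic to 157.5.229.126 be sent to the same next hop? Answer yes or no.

no

221.239.3.46: longest match 221.238.0.0/15 -> Router C
157.5.229.126: longest match 0.0.0.0/0 -> Router N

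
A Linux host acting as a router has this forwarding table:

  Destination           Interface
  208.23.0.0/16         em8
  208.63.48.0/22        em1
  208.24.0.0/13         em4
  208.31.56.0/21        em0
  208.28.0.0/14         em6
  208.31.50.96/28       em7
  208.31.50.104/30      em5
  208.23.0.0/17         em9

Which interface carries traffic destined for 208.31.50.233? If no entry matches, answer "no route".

em6

Routes whose prefix contains 208.31.50.233:
  208.24.0.0/13 (208.24.0.0 - 208.31.255.255) -> em4
  208.28.0.0/14 (208.28.0.0 - 208.31.255.255) -> em6
More-specific entries that do NOT match:
  208.31.50.104/30 (208.31.50.104 - 208.31.50.107) does not contain 208.31.50.233
  208.31.50.96/28 (208.31.50.96 - 208.31.50.111) does not contain 208.31.50.233
  208.63.48.0/22 (208.63.48.0 - 208.63.51.255) does not contain 208.31.50.233
  208.31.56.0/21 (208.31.56.0 - 208.31.63.255) does not contain 208.31.50.233
  208.23.0.0/17 (208.23.0.0 - 208.23.127.255) does not contain 208.31.50.233
  208.23.0.0/16 (208.23.0.0 - 208.23.255.255) does not contain 208.31.50.233
Longest matching prefix is /14 -> interface em6.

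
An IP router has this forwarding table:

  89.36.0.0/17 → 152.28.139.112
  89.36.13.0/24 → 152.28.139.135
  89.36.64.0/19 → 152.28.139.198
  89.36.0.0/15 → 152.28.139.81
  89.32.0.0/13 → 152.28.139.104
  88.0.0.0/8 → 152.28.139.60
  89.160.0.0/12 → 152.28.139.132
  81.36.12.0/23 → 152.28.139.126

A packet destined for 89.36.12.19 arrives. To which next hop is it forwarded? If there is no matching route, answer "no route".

152.28.139.112

Routes whose prefix contains 89.36.12.19:
  89.32.0.0/13 (89.32.0.0 - 89.39.255.255) -> 152.28.139.104
  89.36.0.0/15 (89.36.0.0 - 89.37.255.255) -> 152.28.139.81
  89.36.0.0/17 (89.36.0.0 - 89.36.127.255) -> 152.28.139.112
More-specific entries that do NOT match:
  89.36.13.0/24 (89.36.13.0 - 89.36.13.255) does not contain 89.36.12.19
  81.36.12.0/23 (81.36.12.0 - 81.36.13.255) does not contain 89.36.12.19
  89.36.64.0/19 (89.36.64.0 - 89.36.95.255) does not contain 89.36.12.19
Longest matching prefix is /17 -> next hop 152.28.139.112.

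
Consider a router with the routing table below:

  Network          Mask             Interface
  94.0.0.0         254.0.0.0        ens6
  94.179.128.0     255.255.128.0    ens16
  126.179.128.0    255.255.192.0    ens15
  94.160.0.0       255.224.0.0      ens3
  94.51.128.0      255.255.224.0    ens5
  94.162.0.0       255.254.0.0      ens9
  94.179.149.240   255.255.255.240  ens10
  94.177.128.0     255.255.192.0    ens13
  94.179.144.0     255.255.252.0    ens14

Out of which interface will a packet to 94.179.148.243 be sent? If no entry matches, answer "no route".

Routes whose prefix contains 94.179.148.243:
  94.0.0.0/7 (94.0.0.0 - 95.255.255.255) -> ens6
  94.160.0.0/11 (94.160.0.0 - 94.191.255.255) -> ens3
  94.179.128.0/17 (94.179.128.0 - 94.179.255.255) -> ens16
More-specific entries that do NOT match:
  94.179.149.240/28 (94.179.149.240 - 94.179.149.255) does not contain 94.179.148.243
  94.179.144.0/22 (94.179.144.0 - 94.179.147.255) does not contain 94.179.148.243
  94.51.128.0/19 (94.51.128.0 - 94.51.159.255) does not contain 94.179.148.243
  126.179.128.0/18 (126.179.128.0 - 126.179.191.255) does not contain 94.179.148.243
  94.177.128.0/18 (94.177.128.0 - 94.177.191.255) does not contain 94.179.148.243
Longest matching prefix is /17 -> interface ens16.

ens16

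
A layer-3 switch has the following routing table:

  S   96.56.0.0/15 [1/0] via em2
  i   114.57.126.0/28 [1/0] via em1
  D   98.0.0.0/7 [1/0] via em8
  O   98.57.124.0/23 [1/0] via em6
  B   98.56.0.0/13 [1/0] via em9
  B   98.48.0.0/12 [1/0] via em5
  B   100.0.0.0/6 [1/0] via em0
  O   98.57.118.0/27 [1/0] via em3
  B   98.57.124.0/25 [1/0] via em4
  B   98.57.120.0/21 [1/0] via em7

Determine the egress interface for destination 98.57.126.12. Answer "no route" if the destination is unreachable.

Routes whose prefix contains 98.57.126.12:
  98.0.0.0/7 (98.0.0.0 - 99.255.255.255) -> em8
  98.48.0.0/12 (98.48.0.0 - 98.63.255.255) -> em5
  98.56.0.0/13 (98.56.0.0 - 98.63.255.255) -> em9
  98.57.120.0/21 (98.57.120.0 - 98.57.127.255) -> em7
More-specific entries that do NOT match:
  114.57.126.0/28 (114.57.126.0 - 114.57.126.15) does not contain 98.57.126.12
  98.57.118.0/27 (98.57.118.0 - 98.57.118.31) does not contain 98.57.126.12
  98.57.124.0/25 (98.57.124.0 - 98.57.124.127) does not contain 98.57.126.12
  98.57.124.0/23 (98.57.124.0 - 98.57.125.255) does not contain 98.57.126.12
Longest matching prefix is /21 -> interface em7.

em7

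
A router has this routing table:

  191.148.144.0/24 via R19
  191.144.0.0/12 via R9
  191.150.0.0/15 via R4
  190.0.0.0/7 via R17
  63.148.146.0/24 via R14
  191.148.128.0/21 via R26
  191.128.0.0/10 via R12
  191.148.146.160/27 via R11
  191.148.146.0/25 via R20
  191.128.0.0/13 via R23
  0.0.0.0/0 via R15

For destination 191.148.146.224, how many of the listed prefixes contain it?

4

Prefixes containing 191.148.146.224:
  0.0.0.0/0 (default, matches everything)
  190.0.0.0/7 (190.0.0.0 - 191.255.255.255)
  191.128.0.0/10 (191.128.0.0 - 191.191.255.255)
  191.144.0.0/12 (191.144.0.0 - 191.159.255.255)
Total matching entries: 4.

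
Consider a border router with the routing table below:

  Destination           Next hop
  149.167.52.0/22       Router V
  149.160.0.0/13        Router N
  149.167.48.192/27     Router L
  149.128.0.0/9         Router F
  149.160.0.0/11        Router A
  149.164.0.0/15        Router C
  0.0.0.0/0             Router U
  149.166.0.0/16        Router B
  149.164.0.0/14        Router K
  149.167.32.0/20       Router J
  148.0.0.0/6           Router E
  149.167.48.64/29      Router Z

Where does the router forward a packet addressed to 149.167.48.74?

Routes whose prefix contains 149.167.48.74:
  0.0.0.0/0 (default, matches everything) -> Router U
  148.0.0.0/6 (148.0.0.0 - 151.255.255.255) -> Router E
  149.128.0.0/9 (149.128.0.0 - 149.255.255.255) -> Router F
  149.160.0.0/11 (149.160.0.0 - 149.191.255.255) -> Router A
  149.160.0.0/13 (149.160.0.0 - 149.167.255.255) -> Router N
  149.164.0.0/14 (149.164.0.0 - 149.167.255.255) -> Router K
More-specific entries that do NOT match:
  149.167.48.64/29 (149.167.48.64 - 149.167.48.71) does not contain 149.167.48.74
  149.167.48.192/27 (149.167.48.192 - 149.167.48.223) does not contain 149.167.48.74
  149.167.52.0/22 (149.167.52.0 - 149.167.55.255) does not contain 149.167.48.74
  149.167.32.0/20 (149.167.32.0 - 149.167.47.255) does not contain 149.167.48.74
  149.166.0.0/16 (149.166.0.0 - 149.166.255.255) does not contain 149.167.48.74
  149.164.0.0/15 (149.164.0.0 - 149.165.255.255) does not contain 149.167.48.74
Longest matching prefix is /14 -> next hop Router K.

Router K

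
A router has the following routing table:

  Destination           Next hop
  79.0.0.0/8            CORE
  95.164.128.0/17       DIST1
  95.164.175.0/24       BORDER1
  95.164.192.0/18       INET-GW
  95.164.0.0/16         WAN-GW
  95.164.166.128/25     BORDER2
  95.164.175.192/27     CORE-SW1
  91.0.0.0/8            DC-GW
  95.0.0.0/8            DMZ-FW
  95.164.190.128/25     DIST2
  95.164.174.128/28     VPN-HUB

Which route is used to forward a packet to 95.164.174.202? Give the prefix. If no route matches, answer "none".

95.164.128.0/17

Entries matching 95.164.174.202:
  95.0.0.0/8 (95.0.0.0 - 95.255.255.255)
  95.164.0.0/16 (95.164.0.0 - 95.164.255.255)
  95.164.128.0/17 (95.164.128.0 - 95.164.255.255)
Most specific is 95.164.128.0/17.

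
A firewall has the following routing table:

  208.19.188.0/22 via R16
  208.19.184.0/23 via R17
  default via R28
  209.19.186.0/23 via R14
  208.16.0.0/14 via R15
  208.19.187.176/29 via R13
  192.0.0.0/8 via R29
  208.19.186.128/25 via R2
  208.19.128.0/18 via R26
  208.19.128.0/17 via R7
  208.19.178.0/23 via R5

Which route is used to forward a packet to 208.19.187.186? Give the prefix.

208.19.128.0/18

Entries matching 208.19.187.186:
  0.0.0.0/0 (default, matches everything)
  208.16.0.0/14 (208.16.0.0 - 208.19.255.255)
  208.19.128.0/17 (208.19.128.0 - 208.19.255.255)
  208.19.128.0/18 (208.19.128.0 - 208.19.191.255)
Most specific is 208.19.128.0/18.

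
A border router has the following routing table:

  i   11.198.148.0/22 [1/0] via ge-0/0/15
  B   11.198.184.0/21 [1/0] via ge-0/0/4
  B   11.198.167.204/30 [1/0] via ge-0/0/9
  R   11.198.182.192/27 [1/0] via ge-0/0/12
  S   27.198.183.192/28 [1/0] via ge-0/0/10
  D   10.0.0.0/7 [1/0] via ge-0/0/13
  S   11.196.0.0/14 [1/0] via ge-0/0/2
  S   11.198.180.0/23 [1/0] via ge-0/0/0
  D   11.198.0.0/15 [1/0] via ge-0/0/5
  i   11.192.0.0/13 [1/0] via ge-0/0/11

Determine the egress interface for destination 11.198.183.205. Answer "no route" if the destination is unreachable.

Routes whose prefix contains 11.198.183.205:
  10.0.0.0/7 (10.0.0.0 - 11.255.255.255) -> ge-0/0/13
  11.192.0.0/13 (11.192.0.0 - 11.199.255.255) -> ge-0/0/11
  11.196.0.0/14 (11.196.0.0 - 11.199.255.255) -> ge-0/0/2
  11.198.0.0/15 (11.198.0.0 - 11.199.255.255) -> ge-0/0/5
More-specific entries that do NOT match:
  11.198.167.204/30 (11.198.167.204 - 11.198.167.207) does not contain 11.198.183.205
  27.198.183.192/28 (27.198.183.192 - 27.198.183.207) does not contain 11.198.183.205
  11.198.182.192/27 (11.198.182.192 - 11.198.182.223) does not contain 11.198.183.205
  11.198.180.0/23 (11.198.180.0 - 11.198.181.255) does not contain 11.198.183.205
  11.198.148.0/22 (11.198.148.0 - 11.198.151.255) does not contain 11.198.183.205
  11.198.184.0/21 (11.198.184.0 - 11.198.191.255) does not contain 11.198.183.205
Longest matching prefix is /15 -> interface ge-0/0/5.

ge-0/0/5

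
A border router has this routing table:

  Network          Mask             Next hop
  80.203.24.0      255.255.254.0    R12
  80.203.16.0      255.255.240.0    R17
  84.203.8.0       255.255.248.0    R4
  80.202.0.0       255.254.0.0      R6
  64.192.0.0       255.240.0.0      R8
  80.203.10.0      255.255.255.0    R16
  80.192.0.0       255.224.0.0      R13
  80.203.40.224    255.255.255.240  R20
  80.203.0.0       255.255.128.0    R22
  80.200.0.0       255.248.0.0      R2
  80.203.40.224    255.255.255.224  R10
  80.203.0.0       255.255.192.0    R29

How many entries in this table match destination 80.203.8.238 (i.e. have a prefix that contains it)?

5

Prefixes containing 80.203.8.238:
  80.192.0.0/11 (80.192.0.0 - 80.223.255.255)
  80.200.0.0/13 (80.200.0.0 - 80.207.255.255)
  80.202.0.0/15 (80.202.0.0 - 80.203.255.255)
  80.203.0.0/17 (80.203.0.0 - 80.203.127.255)
  80.203.0.0/18 (80.203.0.0 - 80.203.63.255)
Total matching entries: 5.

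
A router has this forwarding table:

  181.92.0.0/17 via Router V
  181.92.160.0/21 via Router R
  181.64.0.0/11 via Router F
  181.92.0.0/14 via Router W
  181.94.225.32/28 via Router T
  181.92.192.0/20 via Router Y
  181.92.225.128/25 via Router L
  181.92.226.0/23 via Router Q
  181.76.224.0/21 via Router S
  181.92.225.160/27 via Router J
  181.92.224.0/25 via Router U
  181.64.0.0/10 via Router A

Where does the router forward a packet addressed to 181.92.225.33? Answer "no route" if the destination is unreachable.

Routes whose prefix contains 181.92.225.33:
  181.64.0.0/10 (181.64.0.0 - 181.127.255.255) -> Router A
  181.64.0.0/11 (181.64.0.0 - 181.95.255.255) -> Router F
  181.92.0.0/14 (181.92.0.0 - 181.95.255.255) -> Router W
More-specific entries that do NOT match:
  181.94.225.32/28 (181.94.225.32 - 181.94.225.47) does not contain 181.92.225.33
  181.92.225.160/27 (181.92.225.160 - 181.92.225.191) does not contain 181.92.225.33
  181.92.225.128/25 (181.92.225.128 - 181.92.225.255) does not contain 181.92.225.33
  181.92.224.0/25 (181.92.224.0 - 181.92.224.127) does not contain 181.92.225.33
  181.92.226.0/23 (181.92.226.0 - 181.92.227.255) does not contain 181.92.225.33
  181.92.160.0/21 (181.92.160.0 - 181.92.167.255) does not contain 181.92.225.33
  181.76.224.0/21 (181.76.224.0 - 181.76.231.255) does not contain 181.92.225.33
  181.92.192.0/20 (181.92.192.0 - 181.92.207.255) does not contain 181.92.225.33
  181.92.0.0/17 (181.92.0.0 - 181.92.127.255) does not contain 181.92.225.33
Longest matching prefix is /14 -> next hop Router W.

Router W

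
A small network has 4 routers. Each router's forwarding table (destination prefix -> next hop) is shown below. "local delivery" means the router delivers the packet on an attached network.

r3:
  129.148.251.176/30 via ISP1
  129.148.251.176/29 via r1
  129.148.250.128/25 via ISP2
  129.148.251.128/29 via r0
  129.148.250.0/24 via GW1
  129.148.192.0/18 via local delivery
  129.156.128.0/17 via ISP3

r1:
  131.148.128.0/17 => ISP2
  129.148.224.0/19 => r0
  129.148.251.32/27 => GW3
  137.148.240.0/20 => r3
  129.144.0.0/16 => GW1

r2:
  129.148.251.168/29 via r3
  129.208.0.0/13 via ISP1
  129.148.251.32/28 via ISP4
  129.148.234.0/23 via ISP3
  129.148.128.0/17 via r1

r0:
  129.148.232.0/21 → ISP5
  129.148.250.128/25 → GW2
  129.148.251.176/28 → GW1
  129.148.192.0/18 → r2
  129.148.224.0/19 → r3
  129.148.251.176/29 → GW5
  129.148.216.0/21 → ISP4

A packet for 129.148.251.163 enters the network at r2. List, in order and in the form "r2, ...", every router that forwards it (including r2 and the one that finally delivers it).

At r2: longest match for 129.148.251.163 is 129.148.128.0/17 -> r1
At r1: longest match for 129.148.251.163 is 129.148.224.0/19 -> r0
At r0: longest match for 129.148.251.163 is 129.148.224.0/19 -> r3
At r3: longest match for 129.148.251.163 is 129.148.192.0/18 -> local delivery

r2, r1, r0, r3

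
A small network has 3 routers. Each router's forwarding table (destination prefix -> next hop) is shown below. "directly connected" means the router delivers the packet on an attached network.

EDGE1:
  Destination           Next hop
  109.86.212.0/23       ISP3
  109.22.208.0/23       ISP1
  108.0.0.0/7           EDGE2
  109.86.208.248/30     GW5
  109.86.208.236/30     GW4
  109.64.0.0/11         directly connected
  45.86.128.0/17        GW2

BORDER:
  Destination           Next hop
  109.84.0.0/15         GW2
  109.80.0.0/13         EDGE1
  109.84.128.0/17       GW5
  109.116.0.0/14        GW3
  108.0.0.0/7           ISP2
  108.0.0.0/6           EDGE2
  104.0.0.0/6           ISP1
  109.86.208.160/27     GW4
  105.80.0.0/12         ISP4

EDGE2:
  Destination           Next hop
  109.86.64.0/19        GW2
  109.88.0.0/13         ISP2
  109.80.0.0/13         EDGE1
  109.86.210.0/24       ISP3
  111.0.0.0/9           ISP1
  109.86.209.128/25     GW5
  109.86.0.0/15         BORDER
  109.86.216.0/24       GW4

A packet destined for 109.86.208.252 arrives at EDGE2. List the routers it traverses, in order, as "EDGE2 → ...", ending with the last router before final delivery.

At EDGE2: longest match for 109.86.208.252 is 109.86.0.0/15 -> BORDER
At BORDER: longest match for 109.86.208.252 is 109.80.0.0/13 -> EDGE1
At EDGE1: longest match for 109.86.208.252 is 109.64.0.0/11 -> directly connected

EDGE2 → BORDER → EDGE1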